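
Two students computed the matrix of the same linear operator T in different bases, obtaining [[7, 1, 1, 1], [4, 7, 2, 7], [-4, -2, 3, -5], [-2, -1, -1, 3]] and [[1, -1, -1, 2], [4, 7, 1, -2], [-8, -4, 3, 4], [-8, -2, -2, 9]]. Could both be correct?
Yes.

Two matrices over a field are similar if and only if they have the same invariant factors.

Both A and B have characteristic polynomial (x - 5)^4 and minimal polynomial (x - 5)^3. Computing further, both have invariant factors x - 5, (x - 5)^3. Hence A and B are similar.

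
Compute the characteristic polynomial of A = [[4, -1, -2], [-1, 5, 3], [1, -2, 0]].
xI - A = [[x - 4, 1, 2], [1, x - 5, -3], [-1, 2, x]].

Expanding det(xI - A) along the first row:
det(xI - A) = + (x - 4)·det([[x - 5, -3], [2, x]]) - (1)·det([[1, -3], [-1, x]]) + (2)·det([[1, x - 5], [-1, 2]]).

Evaluating gives χ_A(x) = x^3 - 9x^2 + 27x - 27 = (x - 3)^3.

χ_A(x) = (x - 3)^3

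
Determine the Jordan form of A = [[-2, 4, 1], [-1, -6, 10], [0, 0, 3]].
J = [[-4, 1, 0], [0, -4, 0], [0, 0, 3]]

The characteristic polynomial is det(xI - A) = (x - 3)(x + 4)^2, so the eigenvalues are -4 (algebraic multiplicity 2), 3 (algebraic multiplicity 1).

For λ = -4: rank(A + 4I) = 2, rank((A + 4I)^2) = 1. The eigenspace has dimension 3 - 2 = 1, so there is 1 Jordan block; the rank sequence gives block sizes [2].

For λ = 3: algebraic multiplicity 1 gives one 1×1 block.

Assembling the blocks gives the Jordan form J above.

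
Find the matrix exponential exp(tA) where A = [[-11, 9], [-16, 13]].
e^{tA} = [[(1 - 12*t)*e^{t}, 9*t*e^{t}], [-16*t*e^{t}, (12*t + 1)*e^{t}]]

A has Jordan form J = [[1, 1], [0, 1]] with A = PJP^{-1}, so e^{tA} = P e^{tJ} P^{-1}.

For a Jordan block J_k(λ), e^{tJ_k(λ)} = e^{λt} · (I + tN + t^2 N^2/2! + ... + t^{k-1} N^{k-1}/(k-1)!) where N is the nilpotent superdiagonal part.

Assembling the blocks and conjugating back gives the entries of e^{tA} as shown above.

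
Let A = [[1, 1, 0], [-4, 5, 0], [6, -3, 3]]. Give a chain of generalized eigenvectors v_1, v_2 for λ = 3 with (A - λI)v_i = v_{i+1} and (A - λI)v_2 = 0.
v_1 = [[0, 1, -3]]^T, v_2 = [[1, 2, -3]]^T

We seek v_1 ∈ ker((A - 3I)^2) \ ker(A - 3I), then set v_{i+1} = (A - 3I) v_i.

One such chain is v_1 = [[0, 1, -3]]^T, v_2 = [[1, 2, -3]]^T. Check: (A - 3I) v_2 = [[0, 0, 0]]^T = 0.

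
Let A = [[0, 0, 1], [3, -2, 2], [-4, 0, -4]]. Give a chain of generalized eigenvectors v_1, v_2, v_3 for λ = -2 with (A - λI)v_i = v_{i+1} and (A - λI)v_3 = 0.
We seek v_1 ∈ ker((A + 2I)^3) \ ker((A + 2I)^2), then set v_{i+1} = (A + 2I) v_i.

One such chain is v_1 = [[-1, 0, 1]]^T, v_2 = [[-1, -1, 2]]^T, v_3 = [[0, 1, 0]]^T. Check: (A + 2I) v_3 = [[0, 0, 0]]^T = 0.

v_1 = [[-1, 0, 1]]^T, v_2 = [[-1, -1, 2]]^T, v_3 = [[0, 1, 0]]^T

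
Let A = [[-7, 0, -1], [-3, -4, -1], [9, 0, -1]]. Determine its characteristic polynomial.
xI - A = [[x + 7, 0, 1], [3, x + 4, 1], [-9, 0, x + 1]].

Expanding det(xI - A) along the first row:
det(xI - A) = + (x + 7)·det([[x + 4, 1], [0, x + 1]]) - (0)·det([[3, 1], [-9, x + 1]]) + (1)·det([[3, x + 4], [-9, 0]]).

Evaluating gives χ_A(x) = x^3 + 12x^2 + 48x + 64 = (x + 4)^3.

χ_A(x) = (x + 4)^3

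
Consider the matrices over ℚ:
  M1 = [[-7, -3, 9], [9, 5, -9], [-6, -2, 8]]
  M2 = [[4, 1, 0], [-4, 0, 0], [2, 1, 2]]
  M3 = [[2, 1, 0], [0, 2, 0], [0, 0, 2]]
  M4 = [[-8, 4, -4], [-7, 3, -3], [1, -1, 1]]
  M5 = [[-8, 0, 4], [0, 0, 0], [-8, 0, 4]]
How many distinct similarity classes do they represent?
3 classes: {M1, M2, M3}, {M4}, {M5}

Characteristic polynomials: χ_{M1} = (x - 2)^3, χ_{M2} = (x - 2)^3, χ_{M3} = (x - 2)^3, χ_{M4} = x^2(x + 4), χ_{M5} = x^2(x + 4).

{M1, M2, M3}: invariant factors x - 2, (x - 2)^2.

{M4}: invariant factors x^2(x + 4).

{M5}: invariant factors x, x(x + 4).

Matrices are similar if and only if their invariant-factor lists agree; the partition into similarity classes is {M1, M2, M3}, {M4}, {M5}.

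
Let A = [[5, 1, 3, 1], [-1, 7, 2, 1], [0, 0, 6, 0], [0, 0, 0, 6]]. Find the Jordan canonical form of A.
J = [[6, 1, 0, 0], [0, 6, 1, 0], [0, 0, 6, 0], [0, 0, 0, 6]]

The characteristic polynomial is det(xI - A) = (x - 6)^4, so the eigenvalues are 6 (algebraic multiplicity 4).

For λ = 6: rank(A - 6I) = 2, rank((A - 6I)^2) = 1, rank((A - 6I)^3) = 0. The eigenspace has dimension 4 - 2 = 2, so there are 2 Jordan blocks; the rank sequence gives block sizes [3, 1].

Assembling the blocks gives the Jordan form J above.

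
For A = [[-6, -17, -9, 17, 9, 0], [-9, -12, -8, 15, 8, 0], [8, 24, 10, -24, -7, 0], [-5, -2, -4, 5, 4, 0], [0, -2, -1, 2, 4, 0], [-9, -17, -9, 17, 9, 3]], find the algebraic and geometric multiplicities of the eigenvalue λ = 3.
algebraic multiplicity 4, geometric multiplicity 3

The characteristic polynomial is (x - 3)^4(x + 4)^2, so the factor x - 3 appears with exponent 4: the algebraic multiplicity is 4.

rank(A - 3I) = 3, so the eigenspace has dimension 6 - 3 = 3: the geometric multiplicity is 3.

Since 3 < 4, A is not diagonalizable.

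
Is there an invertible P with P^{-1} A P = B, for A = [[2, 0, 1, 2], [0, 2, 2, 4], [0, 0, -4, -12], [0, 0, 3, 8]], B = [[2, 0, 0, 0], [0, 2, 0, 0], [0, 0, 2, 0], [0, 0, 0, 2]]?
No.

Both have characteristic polynomial (x - 2)^4, but the minimal polynomial of A is (x - 2)^2 while the minimal polynomial of B is x - 2. The minimal polynomial is a similarity invariant, so A and B are not similar.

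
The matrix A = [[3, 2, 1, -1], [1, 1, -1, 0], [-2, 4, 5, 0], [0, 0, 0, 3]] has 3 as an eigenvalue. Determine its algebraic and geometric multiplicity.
algebraic multiplicity 4, geometric multiplicity 2

The characteristic polynomial is (x - 3)^4, so the factor x - 3 appears with exponent 4: the algebraic multiplicity is 4.

rank(A - 3I) = 2, so the eigenspace has dimension 4 - 2 = 2: the geometric multiplicity is 2.

Since 2 < 4, A is not diagonalizable.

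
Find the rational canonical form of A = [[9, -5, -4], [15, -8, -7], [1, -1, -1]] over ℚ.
R = [[0, 0, -3], [1, 0, 1], [0, 1, 0]]

The invariant factors of A (the non-unit diagonal entries of the Smith normal form of xI - A over ℚ[x]) are x^3 - x + 3, each dividing the next. The characteristic polynomial is their product, x^3 - x + 3.

The rational canonical form is the block-diagonal matrix of companion matrices C(f_i):
R = [[0, 0, -3], [1, 0, 1], [0, 1, 0]].

Note the characteristic polynomial does not split into linear factors over ℚ, so A has no Jordan form over ℚ; the rational canonical form exists over any field.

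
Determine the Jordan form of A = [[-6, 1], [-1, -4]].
J = [[-5, 1], [0, -5]]

The characteristic polynomial is det(xI - A) = (x + 5)^2, so the eigenvalues are -5 (algebraic multiplicity 2).

For λ = -5: rank(A + 5I) = 1, rank((A + 5I)^2) = 0. The eigenspace has dimension 2 - 1 = 1, so there is 1 Jordan block; the rank sequence gives block sizes [2].

Assembling the blocks gives the Jordan form J above.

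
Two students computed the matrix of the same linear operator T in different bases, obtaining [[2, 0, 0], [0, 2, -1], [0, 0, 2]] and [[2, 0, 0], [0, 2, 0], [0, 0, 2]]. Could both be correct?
Both have characteristic polynomial (x - 2)^3, but the minimal polynomial of A is (x - 2)^2 while the minimal polynomial of B is x - 2. The minimal polynomial is a similarity invariant, so A and B are not similar.

No.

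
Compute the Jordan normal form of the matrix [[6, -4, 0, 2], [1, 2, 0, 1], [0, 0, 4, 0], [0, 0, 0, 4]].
The characteristic polynomial is det(xI - A) = (x - 4)^4, so the eigenvalues are 4 (algebraic multiplicity 4).

For λ = 4: rank(A - 4I) = 1, rank((A - 4I)^2) = 0. The eigenspace has dimension 4 - 1 = 3, so there are 3 Jordan blocks; the rank sequence gives block sizes [2, 1, 1].

Assembling the blocks gives the Jordan form J above.

J = [[4, 1, 0, 0], [0, 4, 0, 0], [0, 0, 4, 0], [0, 0, 0, 4]]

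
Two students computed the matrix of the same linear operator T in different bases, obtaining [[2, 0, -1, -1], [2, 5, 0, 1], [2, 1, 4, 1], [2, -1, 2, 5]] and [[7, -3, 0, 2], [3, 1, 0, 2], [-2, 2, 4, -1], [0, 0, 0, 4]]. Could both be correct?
Two matrices over a field are similar if and only if they have the same invariant factors.

Both A and B have characteristic polynomial (x - 4)^4 and minimal polynomial (x - 4)^2. Computing further, both have invariant factors (x - 4)^2, (x - 4)^2. Hence A and B are similar.

Yes.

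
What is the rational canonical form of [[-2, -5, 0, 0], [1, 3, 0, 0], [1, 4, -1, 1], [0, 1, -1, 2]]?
R = [[0, 1, 0, 0], [1, 1, 0, 0], [0, 0, 0, 1], [0, 0, 1, 1]]

The invariant factors of A (the non-unit diagonal entries of the Smith normal form of xI - A over ℚ[x]) are x^2 - x - 1, x^2 - x - 1, each dividing the next. The characteristic polynomial is their product, (x^2 - x - 1)^2.

The rational canonical form is the block-diagonal matrix of companion matrices C(f_i):
R = [[0, 1, 0, 0], [1, 1, 0, 0], [0, 0, 0, 1], [0, 0, 1, 1]].

Note the characteristic polynomial does not split into linear factors over ℚ, so A has no Jordan form over ℚ; the rational canonical form exists over any field.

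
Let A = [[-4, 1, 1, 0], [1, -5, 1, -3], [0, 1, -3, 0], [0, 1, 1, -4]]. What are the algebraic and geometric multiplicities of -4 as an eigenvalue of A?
The characteristic polynomial is (x + 4)^4, so the factor x + 4 appears with exponent 4: the algebraic multiplicity is 4.

rank(A + 4I) = 2, so the eigenspace has dimension 4 - 2 = 2: the geometric multiplicity is 2.

Since 2 < 4, A is not diagonalizable.

algebraic multiplicity 4, geometric multiplicity 2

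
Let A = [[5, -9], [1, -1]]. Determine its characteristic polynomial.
χ_A(x) = (x - 2)^2

xI - A = [[x - 5, 9], [-1, x + 1]].

Expanding det(xI - A) along the first row:
det(xI - A) = + (x - 5)·det([[x + 1]]) - (9)·det([[-1]]).

Evaluating gives χ_A(x) = x^2 - 4x + 4 = (x - 2)^2.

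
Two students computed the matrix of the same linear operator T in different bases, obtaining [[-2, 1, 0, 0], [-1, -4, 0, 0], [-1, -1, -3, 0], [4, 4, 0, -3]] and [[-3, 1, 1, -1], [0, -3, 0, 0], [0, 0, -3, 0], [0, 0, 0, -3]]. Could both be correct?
Two matrices over a field are similar if and only if they have the same invariant factors.

Both A and B have characteristic polynomial (x + 3)^4 and minimal polynomial (x + 3)^2. Computing further, both have invariant factors x + 3, x + 3, (x + 3)^2. Hence A and B are similar.

Yes.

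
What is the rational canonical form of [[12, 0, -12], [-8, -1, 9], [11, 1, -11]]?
R = [[0, 0, -12], [1, 0, 10], [0, 1, 0]]

The invariant factors of A (the non-unit diagonal entries of the Smith normal form of xI - A over ℚ[x]) are (x - 2)(x^2 + 2x - 6), each dividing the next. The characteristic polynomial is their product, (x - 2)(x^2 + 2x - 6).

The rational canonical form is the block-diagonal matrix of companion matrices C(f_i):
R = [[0, 0, -12], [1, 0, 10], [0, 1, 0]].

Note the characteristic polynomial does not split into linear factors over ℚ, so A has no Jordan form over ℚ; the rational canonical form exists over any field.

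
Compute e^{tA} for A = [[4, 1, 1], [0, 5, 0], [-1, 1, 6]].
e^{tA} = [[(1 - t)*e^{5*t}, t*e^{5*t}, t*e^{5*t}], [0, e^{5*t}, 0], [-t*e^{5*t}, t*e^{5*t}, (t + 1)*e^{5*t}]]

A has Jordan form J = [[5, 1, 0], [0, 5, 0], [0, 0, 5]] with A = PJP^{-1}, so e^{tA} = P e^{tJ} P^{-1}.

For a Jordan block J_k(λ), e^{tJ_k(λ)} = e^{λt} · (I + tN + t^2 N^2/2! + ... + t^{k-1} N^{k-1}/(k-1)!) where N is the nilpotent superdiagonal part.

Assembling the blocks and conjugating back gives the entries of e^{tA} as shown above.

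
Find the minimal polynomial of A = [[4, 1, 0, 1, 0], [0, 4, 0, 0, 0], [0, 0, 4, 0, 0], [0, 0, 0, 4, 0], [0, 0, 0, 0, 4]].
m_A(x) = (x - 4)^2

The characteristic polynomial factors as (x - 4)^5. The minimal polynomial is ∏(x - λ)^{k_λ} where k_λ is the size of the largest Jordan block at λ.

For λ = 4: rank(A - 4I) = 1, and the largest Jordan block has size 2 (the smallest k with rank((A - 4I)^k) = rank((A - 4I)^(k+1))).

So m_A(x) = (x - 4)^2.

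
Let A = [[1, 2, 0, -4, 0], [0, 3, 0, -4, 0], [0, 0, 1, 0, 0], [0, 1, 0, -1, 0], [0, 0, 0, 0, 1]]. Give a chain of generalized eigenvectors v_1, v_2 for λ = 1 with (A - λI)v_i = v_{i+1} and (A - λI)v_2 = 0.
v_1 = [[-4, -3, 0, -2, 1]]^T, v_2 = [[2, 2, 0, 1, 0]]^T

We seek v_1 ∈ ker((A - I)^2) \ ker(A - I), then set v_{i+1} = (A - I) v_i.

One such chain is v_1 = [[-4, -3, 0, -2, 1]]^T, v_2 = [[2, 2, 0, 1, 0]]^T. Check: (A - I) v_2 = [[0, 0, 0, 0, 0]]^T = 0.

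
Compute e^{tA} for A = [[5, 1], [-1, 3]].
A has Jordan form J = [[4, 1], [0, 4]] with A = PJP^{-1}, so e^{tA} = P e^{tJ} P^{-1}.

For a Jordan block J_k(λ), e^{tJ_k(λ)} = e^{λt} · (I + tN + t^2 N^2/2! + ... + t^{k-1} N^{k-1}/(k-1)!) where N is the nilpotent superdiagonal part.

Assembling the blocks and conjugating back gives the entries of e^{tA} as shown above.

e^{tA} = [[(t + 1)*e^{4*t}, t*e^{4*t}], [-t*e^{4*t}, (1 - t)*e^{4*t}]]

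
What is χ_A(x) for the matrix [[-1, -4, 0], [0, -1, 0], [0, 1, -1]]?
xI - A = [[x + 1, 4, 0], [0, x + 1, 0], [0, -1, x + 1]].

Expanding det(xI - A) along the first row:
det(xI - A) = + (x + 1)·det([[x + 1, 0], [-1, x + 1]]) - (4)·det([[0, 0], [0, x + 1]]) + (0)·det([[0, x + 1], [0, -1]]).

Evaluating gives χ_A(x) = x^3 + 3x^2 + 3x + 1 = (x + 1)^3.

χ_A(x) = (x + 1)^3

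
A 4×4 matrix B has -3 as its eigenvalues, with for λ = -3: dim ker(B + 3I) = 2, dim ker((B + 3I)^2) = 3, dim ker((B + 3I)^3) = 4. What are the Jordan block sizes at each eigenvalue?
Jordan blocks: (-3, 3), (-3, 1)

λ = -3: successive nullity increments [2, 1, 1] count blocks of size ≥ k; block sizes are [3, 1].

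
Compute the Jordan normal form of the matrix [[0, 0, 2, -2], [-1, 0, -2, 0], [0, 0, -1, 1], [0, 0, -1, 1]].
J = [[0, 1, 0, 0], [0, 0, 0, 0], [0, 0, 0, 1], [0, 0, 0, 0]]

The characteristic polynomial is det(xI - A) = x^4, so the eigenvalues are 0 (algebraic multiplicity 4).

For λ = 0: rank(A) = 2, rank(A^2) = 0. The eigenspace has dimension 4 - 2 = 2, so there are 2 Jordan blocks; the rank sequence gives block sizes [2, 2].

Assembling the blocks gives the Jordan form J above.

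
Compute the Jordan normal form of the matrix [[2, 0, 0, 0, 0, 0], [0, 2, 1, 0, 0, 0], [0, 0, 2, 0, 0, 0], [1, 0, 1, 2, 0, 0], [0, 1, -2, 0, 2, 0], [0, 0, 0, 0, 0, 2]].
J = [[2, 1, 0, 0, 0, 0], [0, 2, 1, 0, 0, 0], [0, 0, 2, 0, 0, 0], [0, 0, 0, 2, 1, 0], [0, 0, 0, 0, 2, 0], [0, 0, 0, 0, 0, 2]]

The characteristic polynomial is det(xI - A) = (x - 2)^6, so the eigenvalues are 2 (algebraic multiplicity 6).

For λ = 2: rank(A - 2I) = 3, rank((A - 2I)^2) = 1, rank((A - 2I)^3) = 0. The eigenspace has dimension 6 - 3 = 3, so there are 3 Jordan blocks; the rank sequence gives block sizes [3, 2, 1].

Assembling the blocks gives the Jordan form J above.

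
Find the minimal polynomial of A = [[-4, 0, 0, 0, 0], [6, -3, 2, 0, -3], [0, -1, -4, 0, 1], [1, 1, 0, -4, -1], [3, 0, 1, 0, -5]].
m_A(x) = (x + 4)^3

The characteristic polynomial factors as (x + 4)^5. The minimal polynomial is ∏(x - λ)^{k_λ} where k_λ is the size of the largest Jordan block at λ.

For λ = -4: rank(A + 4I) = 3, and the largest Jordan block has size 3 (the smallest k with rank((A + 4I)^k) = rank((A + 4I)^(k+1))).

So m_A(x) = (x + 4)^3.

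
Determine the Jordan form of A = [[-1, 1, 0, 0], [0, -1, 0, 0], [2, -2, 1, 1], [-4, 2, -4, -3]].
J = [[-1, 1, 0, 0], [0, -1, 0, 0], [0, 0, -1, 1], [0, 0, 0, -1]]

The characteristic polynomial is det(xI - A) = (x + 1)^4, so the eigenvalues are -1 (algebraic multiplicity 4).

For λ = -1: rank(A + I) = 2, rank((A + I)^2) = 0. The eigenspace has dimension 4 - 2 = 2, so there are 2 Jordan blocks; the rank sequence gives block sizes [2, 2].

Assembling the blocks gives the Jordan form J above.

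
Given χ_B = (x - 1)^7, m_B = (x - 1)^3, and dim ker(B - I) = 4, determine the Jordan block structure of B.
λ = 1: algebraic multiplicity 7 (exponent in χ_B), largest block size 3 (exponent in m_B), 4 blocks (geometric multiplicity). These force block sizes [3, 2, 1, 1].

Jordan blocks: (1, 3), (1, 2), (1, 1), (1, 1)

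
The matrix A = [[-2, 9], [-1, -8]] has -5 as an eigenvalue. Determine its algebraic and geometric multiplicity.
algebraic multiplicity 2, geometric multiplicity 1

The characteristic polynomial is (x + 5)^2, so the factor x + 5 appears with exponent 2: the algebraic multiplicity is 2.

rank(A + 5I) = 1, so the eigenspace has dimension 2 - 1 = 1: the geometric multiplicity is 1.

Since 1 < 2, A is not diagonalizable.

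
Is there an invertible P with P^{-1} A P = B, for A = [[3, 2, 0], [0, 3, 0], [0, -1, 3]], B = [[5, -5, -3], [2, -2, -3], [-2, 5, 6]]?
Yes.

Two matrices over a field are similar if and only if they have the same invariant factors.

Both A and B have characteristic polynomial (x - 3)^3 and minimal polynomial (x - 3)^2. Computing further, both have invariant factors x - 3, (x - 3)^2. Hence A and B are similar.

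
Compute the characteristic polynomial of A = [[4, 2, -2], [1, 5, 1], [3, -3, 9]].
xI - A = [[x - 4, -2, 2], [-1, x - 5, -1], [-3, 3, x - 9]].

Expanding det(xI - A) along the first row:
det(xI - A) = + (x - 4)·det([[x - 5, -1], [3, x - 9]]) - (-2)·det([[-1, -1], [-3, x - 9]]) + (2)·det([[-1, x - 5], [-3, 3]]).

Evaluating gives χ_A(x) = x^3 - 18x^2 + 108x - 216 = (x - 6)^3.

χ_A(x) = (x - 6)^3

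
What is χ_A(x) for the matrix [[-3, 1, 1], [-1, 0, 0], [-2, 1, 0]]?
xI - A = [[x + 3, -1, -1], [1, x, 0], [2, -1, x]].

Expanding det(xI - A) along the first row:
det(xI - A) = + (x + 3)·det([[x, 0], [-1, x]]) - (-1)·det([[1, 0], [2, x]]) + (-1)·det([[1, x], [2, -1]]).

Evaluating gives χ_A(x) = x^3 + 3x^2 + 3x + 1 = (x + 1)^3.

χ_A(x) = (x + 1)^3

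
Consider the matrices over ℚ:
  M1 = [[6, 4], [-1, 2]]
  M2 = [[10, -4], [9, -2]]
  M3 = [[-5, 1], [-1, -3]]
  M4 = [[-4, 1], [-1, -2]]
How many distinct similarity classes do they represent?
Characteristic polynomials: χ_{M1} = (x - 4)^2, χ_{M2} = (x - 4)^2, χ_{M3} = (x + 4)^2, χ_{M4} = (x + 3)^2.

{M1, M2}: invariant factors (x - 4)^2.

{M3}: invariant factors (x + 4)^2.

{M4}: invariant factors (x + 3)^2.

Matrices are similar if and only if their invariant-factor lists agree; the partition into similarity classes is {M1, M2}, {M3}, {M4}.

3 classes: {M1, M2}, {M3}, {M4}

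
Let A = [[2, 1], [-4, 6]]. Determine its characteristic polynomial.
χ_A(x) = (x - 4)^2

xI - A = [[x - 2, -1], [4, x - 6]].

Expanding det(xI - A) along the first row:
det(xI - A) = + (x - 2)·det([[x - 6]]) - (-1)·det([[4]]).

Evaluating gives χ_A(x) = x^2 - 8x + 16 = (x - 4)^2.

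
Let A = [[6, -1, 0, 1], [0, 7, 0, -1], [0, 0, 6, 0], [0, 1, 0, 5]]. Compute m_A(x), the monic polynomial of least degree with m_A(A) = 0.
The characteristic polynomial factors as (x - 6)^4. The minimal polynomial is ∏(x - λ)^{k_λ} where k_λ is the size of the largest Jordan block at λ.

For λ = 6: rank(A - 6I) = 1, and the largest Jordan block has size 2 (the smallest k with rank((A - 6I)^k) = rank((A - 6I)^(k+1))).

So m_A(x) = (x - 6)^2.

m_A(x) = (x - 6)^2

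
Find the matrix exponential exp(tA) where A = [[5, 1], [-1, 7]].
A has Jordan form J = [[6, 1], [0, 6]] with A = PJP^{-1}, so e^{tA} = P e^{tJ} P^{-1}.

For a Jordan block J_k(λ), e^{tJ_k(λ)} = e^{λt} · (I + tN + t^2 N^2/2! + ... + t^{k-1} N^{k-1}/(k-1)!) where N is the nilpotent superdiagonal part.

Assembling the blocks and conjugating back gives the entries of e^{tA} as shown above.

e^{tA} = [[(1 - t)*e^{6*t}, t*e^{6*t}], [-t*e^{6*t}, (t + 1)*e^{6*t}]]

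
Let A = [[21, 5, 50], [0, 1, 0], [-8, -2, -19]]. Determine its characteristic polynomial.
xI - A = [[x - 21, -5, -50], [0, x - 1, 0], [8, 2, x + 19]].

Expanding det(xI - A) along the first row:
det(xI - A) = + (x - 21)·det([[x - 1, 0], [2, x + 19]]) - (-5)·det([[0, 0], [8, x + 19]]) + (-50)·det([[0, x - 1], [8, 2]]).

Evaluating gives χ_A(x) = x^3 - 3x^2 + 3x - 1 = (x - 1)^3.

χ_A(x) = (x - 1)^3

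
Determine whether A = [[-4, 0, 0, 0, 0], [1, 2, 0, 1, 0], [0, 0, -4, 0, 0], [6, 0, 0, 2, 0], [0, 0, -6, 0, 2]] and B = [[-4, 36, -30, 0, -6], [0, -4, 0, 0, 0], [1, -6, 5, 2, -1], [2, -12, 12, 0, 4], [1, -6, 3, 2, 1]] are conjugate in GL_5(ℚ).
Two matrices over a field are similar if and only if they have the same invariant factors.

Both A and B have characteristic polynomial (x - 2)^3(x + 4)^2 and minimal polynomial (x - 2)^2(x + 4). Computing further, both have invariant factors (x - 2)(x + 4), (x - 2)^2(x + 4). Hence A and B are similar.

Yes.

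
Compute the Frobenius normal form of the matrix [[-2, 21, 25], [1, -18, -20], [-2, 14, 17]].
The invariant factors of A (the non-unit diagonal entries of the Smith normal form of xI - A over ℚ[x]) are (x + 3)(x^2 + 5), each dividing the next. The characteristic polynomial is their product, (x + 3)(x^2 + 5).

The rational canonical form is the block-diagonal matrix of companion matrices C(f_i):
R = [[0, 0, -15], [1, 0, -5], [0, 1, -3]].

Note the characteristic polynomial does not split into linear factors over ℚ, so A has no Jordan form over ℚ; the rational canonical form exists over any field.

R = [[0, 0, -15], [1, 0, -5], [0, 1, -3]]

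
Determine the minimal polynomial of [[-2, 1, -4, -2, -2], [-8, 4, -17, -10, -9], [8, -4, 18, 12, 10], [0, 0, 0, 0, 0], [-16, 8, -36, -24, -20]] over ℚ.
The characteristic polynomial factors as x^5. The minimal polynomial is ∏(x - λ)^{k_λ} where k_λ is the size of the largest Jordan block at λ.

For λ = 0: rank(A) = 2, and the largest Jordan block has size 3 (the smallest k with rank(A^k) = rank(A^(k+1))).

So m_A(x) = x^3.

m_A(x) = x^3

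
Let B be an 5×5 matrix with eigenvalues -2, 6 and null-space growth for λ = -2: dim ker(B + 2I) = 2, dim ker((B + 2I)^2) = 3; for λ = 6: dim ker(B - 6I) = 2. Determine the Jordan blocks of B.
Jordan blocks: (-2, 2), (-2, 1), (6, 1), (6, 1)

λ = -2: successive nullity increments [2, 1] count blocks of size ≥ k; block sizes are [2, 1].
λ = 6: successive nullity increments [2] count blocks of size ≥ k; block sizes are [1, 1].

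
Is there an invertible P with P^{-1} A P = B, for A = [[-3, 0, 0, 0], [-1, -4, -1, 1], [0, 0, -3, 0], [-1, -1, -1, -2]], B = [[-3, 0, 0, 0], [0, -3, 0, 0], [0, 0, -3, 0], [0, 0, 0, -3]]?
Both have characteristic polynomial (x + 3)^4, but the minimal polynomial of A is (x + 3)^2 while the minimal polynomial of B is x + 3. The minimal polynomial is a similarity invariant, so A and B are not similar.

No.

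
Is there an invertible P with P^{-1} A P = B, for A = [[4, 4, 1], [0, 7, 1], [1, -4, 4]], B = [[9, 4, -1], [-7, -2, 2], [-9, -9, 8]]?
Yes.

Two matrices over a field are similar if and only if they have the same invariant factors.

Both A and B have characteristic polynomial (x - 5)^3 and minimal polynomial (x - 5)^3. Computing further, both have invariant factors (x - 5)^3. Hence A and B are similar.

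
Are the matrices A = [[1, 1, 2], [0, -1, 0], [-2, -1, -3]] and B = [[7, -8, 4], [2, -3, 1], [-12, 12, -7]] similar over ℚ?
Yes.

Two matrices over a field are similar if and only if they have the same invariant factors.

Both A and B have characteristic polynomial (x + 1)^3 and minimal polynomial (x + 1)^2. Computing further, both have invariant factors x + 1, (x + 1)^2. Hence A and B are similar.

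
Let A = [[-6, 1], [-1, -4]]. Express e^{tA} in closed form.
A has Jordan form J = [[-5, 1], [0, -5]] with A = PJP^{-1}, so e^{tA} = P e^{tJ} P^{-1}.

For a Jordan block J_k(λ), e^{tJ_k(λ)} = e^{λt} · (I + tN + t^2 N^2/2! + ... + t^{k-1} N^{k-1}/(k-1)!) where N is the nilpotent superdiagonal part.

Assembling the blocks and conjugating back gives the entries of e^{tA} as shown above.

e^{tA} = [[(1 - t)*e^{-5*t}, t*e^{-5*t}], [-t*e^{-5*t}, (t + 1)*e^{-5*t}]]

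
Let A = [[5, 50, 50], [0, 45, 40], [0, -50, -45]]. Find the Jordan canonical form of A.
The characteristic polynomial is det(xI - A) = (x - 5)^2(x + 5), so the eigenvalues are -5 (algebraic multiplicity 1), 5 (algebraic multiplicity 2).

For λ = -5: algebraic multiplicity 1 gives one 1×1 block.

For λ = 5: rank(A - 5I) = 1. The eigenspace has dimension 3 - 1 = 2, so there are 2 Jordan blocks; the rank sequence gives block sizes [1, 1].

Assembling the blocks gives the Jordan form J above.

J = [[-5, 0, 0], [0, 5, 0], [0, 0, 5]]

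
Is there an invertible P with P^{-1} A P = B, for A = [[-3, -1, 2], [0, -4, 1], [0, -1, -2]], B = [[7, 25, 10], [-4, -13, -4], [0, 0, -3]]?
No.

Both have characteristic polynomial (x + 3)^3, but the minimal polynomial of A is (x + 3)^3 while the minimal polynomial of B is (x + 3)^2. The minimal polynomial is a similarity invariant, so A and B are not similar.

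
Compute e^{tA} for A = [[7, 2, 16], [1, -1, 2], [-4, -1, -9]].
A has Jordan form J = [[-1, 1, 0], [0, -1, 1], [0, 0, -1]] with A = PJP^{-1}, so e^{tA} = P e^{tJ} P^{-1}.

For a Jordan block J_k(λ), e^{tJ_k(λ)} = e^{λt} · (I + tN + t^2 N^2/2! + ... + t^{k-1} N^{k-1}/(k-1)!) where N is the nilpotent superdiagonal part.

Assembling the blocks and conjugating back gives the entries of e^{tA} as shown above.

e^{tA} = [[(t^2 + 8*t + 1)*e^{-t}, 2*t*e^{-t}, 2*t*(t + 8)*e^{-t}], [t*e^{-t}, e^{-t}, 2*t*e^{-t}], [t*(-t - 8)*e^{-t}/2, -t*e^{-t}, (-t^2 - 8*t + 1)*e^{-t}]]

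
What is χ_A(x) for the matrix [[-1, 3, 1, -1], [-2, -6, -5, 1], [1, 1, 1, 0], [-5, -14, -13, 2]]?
xI - A = [[x + 1, -3, -1, 1], [2, x + 6, 5, -1], [-1, -1, x - 1, 0], [5, 14, 13, x - 2]].

Expanding det(xI - A) along the first row:
det(xI - A) = + (x + 1)·det([[x + 6, 5, -1], [-1, x - 1, 0], [14, 13, x - 2]]) - (-3)·det([[2, 5, -1], [-1, x - 1, 0], [5, 13, x - 2]]) + (-1)·det([[2, x + 6, -1], [-1, -1, 0], [5, 14, x - 2]]) - (1)·det([[2, x + 6, 5], [-1, -1, x - 1], [5, 14, 13]]).

Evaluating gives χ_A(x) = x^4 + 4x^3 + 6x^2 + 4x + 1 = (x + 1)^4.

χ_A(x) = (x + 1)^4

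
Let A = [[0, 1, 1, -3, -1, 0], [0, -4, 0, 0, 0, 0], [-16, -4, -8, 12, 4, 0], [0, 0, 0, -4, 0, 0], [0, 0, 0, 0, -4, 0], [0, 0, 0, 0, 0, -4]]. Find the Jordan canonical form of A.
The characteristic polynomial is det(xI - A) = (x + 4)^6, so the eigenvalues are -4 (algebraic multiplicity 6).

For λ = -4: rank(A + 4I) = 1, rank((A + 4I)^2) = 0. The eigenspace has dimension 6 - 1 = 5, so there are 5 Jordan blocks; the rank sequence gives block sizes [2, 1, 1, 1, 1].

Assembling the blocks gives the Jordan form J above.

J = [[-4, 1, 0, 0, 0, 0], [0, -4, 0, 0, 0, 0], [0, 0, -4, 0, 0, 0], [0, 0, 0, -4, 0, 0], [0, 0, 0, 0, -4, 0], [0, 0, 0, 0, 0, -4]]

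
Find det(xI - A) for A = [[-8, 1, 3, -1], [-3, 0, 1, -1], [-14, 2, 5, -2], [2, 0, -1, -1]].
xI - A = [[x + 8, -1, -3, 1], [3, x, -1, 1], [14, -2, x - 5, 2], [-2, 0, 1, x + 1]].

Expanding det(xI - A) along the first row:
det(xI - A) = + (x + 8)·det([[x, -1, 1], [-2, x - 5, 2], [0, 1, x + 1]]) - (-1)·det([[3, -1, 1], [14, x - 5, 2], [-2, 1, x + 1]]) + (-3)·det([[3, x, 1], [14, -2, 2], [-2, 0, x + 1]]) - (1)·det([[3, x, -1], [14, -2, x - 5], [-2, 0, 1]]).

Evaluating gives χ_A(x) = x^4 + 4x^3 + 6x^2 + 4x + 1 = (x + 1)^4.

χ_A(x) = (x + 1)^4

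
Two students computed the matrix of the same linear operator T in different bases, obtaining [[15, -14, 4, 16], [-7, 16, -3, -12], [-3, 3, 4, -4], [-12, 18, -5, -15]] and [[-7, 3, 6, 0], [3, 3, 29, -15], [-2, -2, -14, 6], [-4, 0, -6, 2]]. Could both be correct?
No.

trace(A) = 20 but trace(B) = -16. The trace is a similarity invariant, so A and B are not similar.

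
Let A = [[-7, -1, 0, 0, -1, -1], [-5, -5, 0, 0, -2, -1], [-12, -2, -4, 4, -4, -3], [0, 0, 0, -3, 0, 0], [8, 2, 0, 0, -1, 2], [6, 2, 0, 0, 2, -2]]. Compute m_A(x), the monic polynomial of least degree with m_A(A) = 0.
m_A(x) = (x + 3)(x + 4)^2

The characteristic polynomial factors as (x + 3)^2(x + 4)^4. The minimal polynomial is ∏(x - λ)^{k_λ} where k_λ is the size of the largest Jordan block at λ.

For λ = -4: rank(A + 4I) = 4, and the largest Jordan block has size 2 (the smallest k with rank((A + 4I)^k) = rank((A + 4I)^(k+1))).
For λ = -3: rank(A + 3I) = 4, and the largest Jordan block has size 1 (the smallest k with rank((A + 3I)^k) = rank((A + 3I)^(k+1))).

So m_A(x) = (x + 3)(x + 4)^2.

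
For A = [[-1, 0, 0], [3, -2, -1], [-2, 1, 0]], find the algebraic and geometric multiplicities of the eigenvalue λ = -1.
The characteristic polynomial is (x + 1)^3, so the factor x + 1 appears with exponent 3: the algebraic multiplicity is 3.

rank(A + I) = 2, so the eigenspace has dimension 3 - 2 = 1: the geometric multiplicity is 1.

Since 1 < 3, A is not diagonalizable.

algebraic multiplicity 3, geometric multiplicity 1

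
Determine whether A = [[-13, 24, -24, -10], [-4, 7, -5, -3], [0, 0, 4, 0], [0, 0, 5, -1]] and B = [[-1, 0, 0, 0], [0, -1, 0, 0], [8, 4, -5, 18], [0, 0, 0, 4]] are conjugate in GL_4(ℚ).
Both have characteristic polynomial (x - 4)(x + 1)^2(x + 5), but the minimal polynomial of A is (x - 4)(x + 1)^2(x + 5) while the minimal polynomial of B is (x - 4)(x + 1)(x + 5). The minimal polynomial is a similarity invariant, so A and B are not similar.

No.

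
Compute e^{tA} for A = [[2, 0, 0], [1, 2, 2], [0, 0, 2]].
e^{tA} = [[e^{2*t}, 0, 0], [t*e^{2*t}, e^{2*t}, 2*t*e^{2*t}], [0, 0, e^{2*t}]]

A has Jordan form J = [[2, 1, 0], [0, 2, 0], [0, 0, 2]] with A = PJP^{-1}, so e^{tA} = P e^{tJ} P^{-1}.

For a Jordan block J_k(λ), e^{tJ_k(λ)} = e^{λt} · (I + tN + t^2 N^2/2! + ... + t^{k-1} N^{k-1}/(k-1)!) where N is the nilpotent superdiagonal part.

Assembling the blocks and conjugating back gives the entries of e^{tA} as shown above.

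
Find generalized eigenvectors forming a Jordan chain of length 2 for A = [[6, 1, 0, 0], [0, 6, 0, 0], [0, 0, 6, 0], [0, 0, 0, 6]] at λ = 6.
We seek v_1 ∈ ker((A - 6I)^2) \ ker(A - 6I), then set v_{i+1} = (A - 6I) v_i.

One such chain is v_1 = [[0, 1, -1, 0]]^T, v_2 = [[1, 0, 0, 0]]^T. Check: (A - 6I) v_2 = [[0, 0, 0, 0]]^T = 0.

v_1 = [[0, 1, -1, 0]]^T, v_2 = [[1, 0, 0, 0]]^T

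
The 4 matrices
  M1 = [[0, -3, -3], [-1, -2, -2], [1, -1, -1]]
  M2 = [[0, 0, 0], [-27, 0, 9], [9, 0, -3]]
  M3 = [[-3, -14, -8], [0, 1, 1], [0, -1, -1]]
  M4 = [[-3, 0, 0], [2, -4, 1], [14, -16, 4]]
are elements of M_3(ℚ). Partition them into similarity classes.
Characteristic polynomials: χ_{M1} = x^2(x + 3), χ_{M2} = x^2(x + 3), χ_{M3} = x^2(x + 3), χ_{M4} = x^2(x + 3).

{M1, M3, M4}: invariant factors x^2(x + 3).

{M2}: invariant factors x, x(x + 3).

Matrices are similar if and only if their invariant-factor lists agree; the partition into similarity classes is {M1, M3, M4}, {M2}.

2 classes: {M1, M3, M4}, {M2}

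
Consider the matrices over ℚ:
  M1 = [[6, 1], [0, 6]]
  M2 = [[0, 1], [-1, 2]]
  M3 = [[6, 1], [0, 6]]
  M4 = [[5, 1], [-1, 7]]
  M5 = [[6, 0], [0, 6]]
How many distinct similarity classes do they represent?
3 classes: {M1, M3, M4}, {M2}, {M5}

Characteristic polynomials: χ_{M1} = (x - 6)^2, χ_{M2} = (x - 1)^2, χ_{M3} = (x - 6)^2, χ_{M4} = (x - 6)^2, χ_{M5} = (x - 6)^2.

{M1, M3, M4}: invariant factors (x - 6)^2.

{M2}: invariant factors (x - 1)^2.

{M5}: invariant factors x - 6, x - 6.

Matrices are similar if and only if their invariant-factor lists agree; the partition into similarity classes is {M1, M3, M4}, {M2}, {M5}.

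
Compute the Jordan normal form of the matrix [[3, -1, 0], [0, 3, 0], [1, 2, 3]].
J = [[3, 1, 0], [0, 3, 1], [0, 0, 3]]

The characteristic polynomial is det(xI - A) = (x - 3)^3, so the eigenvalues are 3 (algebraic multiplicity 3).

For λ = 3: rank(A - 3I) = 2, rank((A - 3I)^2) = 1, rank((A - 3I)^3) = 0. The eigenspace has dimension 3 - 2 = 1, so there is 1 Jordan block; the rank sequence gives block sizes [3].

Assembling the blocks gives the Jordan form J above.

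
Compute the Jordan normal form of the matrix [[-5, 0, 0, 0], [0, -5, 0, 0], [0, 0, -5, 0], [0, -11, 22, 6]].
J = [[-5, 0, 0, 0], [0, -5, 0, 0], [0, 0, -5, 0], [0, 0, 0, 6]]

The characteristic polynomial is det(xI - A) = (x - 6)(x + 5)^3, so the eigenvalues are -5 (algebraic multiplicity 3), 6 (algebraic multiplicity 1).

For λ = -5: rank(A + 5I) = 1. The eigenspace has dimension 4 - 1 = 3, so there are 3 Jordan blocks; the rank sequence gives block sizes [1, 1, 1].

For λ = 6: algebraic multiplicity 1 gives one 1×1 block.

Assembling the blocks gives the Jordan form J above.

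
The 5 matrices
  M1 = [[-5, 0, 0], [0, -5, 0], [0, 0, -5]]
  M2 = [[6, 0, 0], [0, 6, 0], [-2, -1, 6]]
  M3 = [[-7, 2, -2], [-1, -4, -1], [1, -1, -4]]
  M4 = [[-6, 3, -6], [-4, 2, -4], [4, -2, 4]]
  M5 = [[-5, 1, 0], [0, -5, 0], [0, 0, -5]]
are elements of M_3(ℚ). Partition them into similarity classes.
4 classes: {M1}, {M2}, {M3, M5}, {M4}

Characteristic polynomials: χ_{M1} = (x + 5)^3, χ_{M2} = (x - 6)^3, χ_{M3} = (x + 5)^3, χ_{M4} = x^3, χ_{M5} = (x + 5)^3.

{M1}: invariant factors x + 5, x + 5, x + 5.

{M2}: invariant factors x - 6, (x - 6)^2.

{M3, M5}: invariant factors x + 5, (x + 5)^2.

{M4}: invariant factors x, x^2.

Matrices are similar if and only if their invariant-factor lists agree; the partition into similarity classes is {M1}, {M2}, {M3, M5}, {M4}.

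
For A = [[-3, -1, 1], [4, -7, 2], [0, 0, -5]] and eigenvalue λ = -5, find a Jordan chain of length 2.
v_1 = [[-2, 3, 8]]^T, v_2 = [[1, 2, 0]]^T

We seek v_1 ∈ ker((A + 5I)^2) \ ker(A + 5I), then set v_{i+1} = (A + 5I) v_i.

One such chain is v_1 = [[-2, 3, 8]]^T, v_2 = [[1, 2, 0]]^T. Check: (A + 5I) v_2 = [[0, 0, 0]]^T = 0.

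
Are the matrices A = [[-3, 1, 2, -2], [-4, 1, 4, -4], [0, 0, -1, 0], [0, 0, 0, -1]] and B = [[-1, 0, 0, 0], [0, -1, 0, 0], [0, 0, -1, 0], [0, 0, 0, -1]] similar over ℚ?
No.

Both have characteristic polynomial (x + 1)^4, but the minimal polynomial of A is (x + 1)^2 while the minimal polynomial of B is x + 1. The minimal polynomial is a similarity invariant, so A and B are not similar.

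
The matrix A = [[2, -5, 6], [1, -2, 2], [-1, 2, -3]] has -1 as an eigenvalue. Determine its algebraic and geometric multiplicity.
The characteristic polynomial is (x + 1)^3, so the factor x + 1 appears with exponent 3: the algebraic multiplicity is 3.

rank(A + I) = 2, so the eigenspace has dimension 3 - 2 = 1: the geometric multiplicity is 1.

Since 1 < 3, A is not diagonalizable.

algebraic multiplicity 3, geometric multiplicity 1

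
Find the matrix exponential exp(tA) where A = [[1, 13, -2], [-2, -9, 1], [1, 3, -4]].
e^{tA} = [[(-3*t^2 + 10*t + 2)*e^{-4*t}/2, t*(13 - 3*t)*e^{-4*t}, t*(3*t - 4)*e^{-4*t}/2], [t*(t - 4)*e^{-4*t}/2, (t^2 - 5*t + 1)*e^{-4*t}, t*(2 - t)*e^{-4*t}/2], [t*(2 - t)*e^{-4*t}/2, t*(3 - t)*e^{-4*t}, (t^2 + 2)*e^{-4*t}/2]]

A has Jordan form J = [[-4, 1, 0], [0, -4, 1], [0, 0, -4]] with A = PJP^{-1}, so e^{tA} = P e^{tJ} P^{-1}.

For a Jordan block J_k(λ), e^{tJ_k(λ)} = e^{λt} · (I + tN + t^2 N^2/2! + ... + t^{k-1} N^{k-1}/(k-1)!) where N is the nilpotent superdiagonal part.

Assembling the blocks and conjugating back gives the entries of e^{tA} as shown above.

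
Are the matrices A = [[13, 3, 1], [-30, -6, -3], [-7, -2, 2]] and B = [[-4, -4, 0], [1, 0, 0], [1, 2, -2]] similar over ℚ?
No.

trace(A) = 9 but trace(B) = -6. The trace is a similarity invariant, so A and B are not similar.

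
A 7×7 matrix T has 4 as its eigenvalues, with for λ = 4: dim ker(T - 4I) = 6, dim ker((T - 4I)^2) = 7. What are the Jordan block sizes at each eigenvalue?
Jordan blocks: (4, 2), (4, 1), (4, 1), (4, 1), (4, 1), (4, 1)

λ = 4: successive nullity increments [6, 1] count blocks of size ≥ k; block sizes are [2, 1, 1, 1, 1, 1].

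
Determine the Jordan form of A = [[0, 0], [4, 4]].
The characteristic polynomial is det(xI - A) = x(x - 4), so the eigenvalues are 0 (algebraic multiplicity 1), 4 (algebraic multiplicity 1).

For λ = 0: algebraic multiplicity 1 gives one 1×1 block.

For λ = 4: algebraic multiplicity 1 gives one 1×1 block.

Assembling the blocks gives the Jordan form J above.

J = [[0, 0], [0, 4]]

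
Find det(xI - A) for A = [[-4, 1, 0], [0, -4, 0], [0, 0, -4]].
xI - A = [[x + 4, -1, 0], [0, x + 4, 0], [0, 0, x + 4]].

Expanding det(xI - A) along the first row:
det(xI - A) = + (x + 4)·det([[x + 4, 0], [0, x + 4]]) - (-1)·det([[0, 0], [0, x + 4]]) + (0)·det([[0, x + 4], [0, 0]]).

Evaluating gives χ_A(x) = x^3 + 12x^2 + 48x + 64 = (x + 4)^3.

χ_A(x) = (x + 4)^3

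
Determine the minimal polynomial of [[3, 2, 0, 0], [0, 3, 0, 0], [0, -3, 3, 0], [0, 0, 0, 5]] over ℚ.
m_A(x) = (x - 5)(x - 3)^2

The characteristic polynomial factors as (x - 5)(x - 3)^3. The minimal polynomial is ∏(x - λ)^{k_λ} where k_λ is the size of the largest Jordan block at λ.

For λ = 3: rank(A - 3I) = 2, and the largest Jordan block has size 2 (the smallest k with rank((A - 3I)^k) = rank((A - 3I)^(k+1))).
For λ = 5: rank(A - 5I) = 3, and the largest Jordan block has size 1 (the smallest k with rank((A - 5I)^k) = rank((A - 5I)^(k+1))).

So m_A(x) = (x - 5)(x - 3)^2.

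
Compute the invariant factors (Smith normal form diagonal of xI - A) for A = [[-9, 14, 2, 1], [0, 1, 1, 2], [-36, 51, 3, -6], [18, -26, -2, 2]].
The Jordan structure of A has elementary divisors (x + 3), x^2, x. Arranging the block sizes at each eigenvalue in decreasing order and taking row products gives the invariant factors.

Invariant factors (smallest first, each dividing the next): x, x^2(x + 3).

Check: the last factor x^2(x + 3) is the minimal polynomial, and the product x^3(x + 3) is the characteristic polynomial.

x, x^2(x + 3)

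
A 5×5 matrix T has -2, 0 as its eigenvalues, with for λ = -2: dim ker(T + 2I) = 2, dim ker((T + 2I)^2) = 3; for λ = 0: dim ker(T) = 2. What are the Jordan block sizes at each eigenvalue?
λ = -2: successive nullity increments [2, 1] count blocks of size ≥ k; block sizes are [2, 1].
λ = 0: successive nullity increments [2] count blocks of size ≥ k; block sizes are [1, 1].

Jordan blocks: (-2, 2), (-2, 1), (0, 1), (0, 1)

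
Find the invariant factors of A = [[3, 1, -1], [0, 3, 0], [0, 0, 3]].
The Jordan structure of A has elementary divisors (x - 3)^2, (x - 3). Arranging the block sizes at each eigenvalue in decreasing order and taking row products gives the invariant factors.

Invariant factors (smallest first, each dividing the next): x - 3, (x - 3)^2.

Check: the last factor (x - 3)^2 is the minimal polynomial, and the product (x - 3)^3 is the characteristic polynomial.

x - 3, (x - 3)^2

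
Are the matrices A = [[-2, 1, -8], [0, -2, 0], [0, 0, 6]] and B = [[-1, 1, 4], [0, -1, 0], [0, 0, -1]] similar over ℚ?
No.

trace(A) = 2 but trace(B) = -3. The trace is a similarity invariant, so A and B are not similar.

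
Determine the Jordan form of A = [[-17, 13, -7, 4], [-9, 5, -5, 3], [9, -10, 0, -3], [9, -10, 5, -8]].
The characteristic polynomial is det(xI - A) = (x + 5)^4, so the eigenvalues are -5 (algebraic multiplicity 4).

For λ = -5: rank(A + 5I) = 2, rank((A + 5I)^2) = 1, rank((A + 5I)^3) = 0. The eigenspace has dimension 4 - 2 = 2, so there are 2 Jordan blocks; the rank sequence gives block sizes [3, 1].

Assembling the blocks gives the Jordan form J above.

J = [[-5, 1, 0, 0], [0, -5, 1, 0], [0, 0, -5, 0], [0, 0, 0, -5]]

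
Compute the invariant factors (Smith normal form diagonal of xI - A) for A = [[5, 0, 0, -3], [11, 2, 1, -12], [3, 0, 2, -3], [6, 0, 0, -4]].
x - 2, (x - 2)^2(x + 1)

The Jordan structure of A has elementary divisors (x + 1), (x - 2)^2, (x - 2). Arranging the block sizes at each eigenvalue in decreasing order and taking row products gives the invariant factors.

Invariant factors (smallest first, each dividing the next): x - 2, (x - 2)^2(x + 1).

Check: the last factor (x - 2)^2(x + 1) is the minimal polynomial, and the product (x - 2)^3(x + 1) is the characteristic polynomial.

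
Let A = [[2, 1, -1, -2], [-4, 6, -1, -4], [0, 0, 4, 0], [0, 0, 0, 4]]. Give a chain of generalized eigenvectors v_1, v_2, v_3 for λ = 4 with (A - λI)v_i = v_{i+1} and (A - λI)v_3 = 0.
We seek v_1 ∈ ker((A - 4I)^3) \ ker((A - 4I)^2), then set v_{i+1} = (A - 4I) v_i.

One such chain is v_1 = [[0, -1, 1, -1]]^T, v_2 = [[0, 1, 0, 0]]^T, v_3 = [[1, 2, 0, 0]]^T. Check: (A - 4I) v_3 = [[0, 0, 0, 0]]^T = 0.

v_1 = [[0, -1, 1, -1]]^T, v_2 = [[0, 1, 0, 0]]^T, v_3 = [[1, 2, 0, 0]]^T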